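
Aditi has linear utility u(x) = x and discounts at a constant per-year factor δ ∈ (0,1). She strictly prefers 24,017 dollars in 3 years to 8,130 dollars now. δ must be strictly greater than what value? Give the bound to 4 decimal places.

δ > 0.6969

The preference means 8130 < δ^3·24017.
So δ^3 > 8130/24017 = 0.33851; taking the cube root of both positive sides preserves the inequality.
δ > (8130/24017)^(1/3) ≈ 0.6969.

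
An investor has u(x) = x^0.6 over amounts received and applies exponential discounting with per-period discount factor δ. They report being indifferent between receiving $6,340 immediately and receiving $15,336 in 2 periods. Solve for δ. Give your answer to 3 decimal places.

Indifference means u(6340) = δ^2 · u(15336), so δ^2 = u(6340)/u(15336).
With u(x) = x^0.6: δ^2 = 6340^0.6/15336^0.6 = (6340/15336)^0.6 = 0.58861.
Taking the square root: δ = 0.58861^(1/2) ≈ 0.767.

δ ≈ 0.767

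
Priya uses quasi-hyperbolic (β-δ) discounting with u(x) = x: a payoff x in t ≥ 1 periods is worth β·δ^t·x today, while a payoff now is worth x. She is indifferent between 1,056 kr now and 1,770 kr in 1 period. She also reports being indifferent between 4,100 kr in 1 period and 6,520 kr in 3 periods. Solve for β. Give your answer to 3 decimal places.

β ≈ 0.752

Both payoffs in the second observation are in the future, so β drops out: δ^1·4100 = δ^3·6520 ⇒ δ^2 = 4100/6520 = 0.62883, so δ = 0.79299.
The first indifference: 1056 = β·δ·1770, so β = 1056/(δ·1770) = 1056/(0.79299·1770) ≈ 0.752.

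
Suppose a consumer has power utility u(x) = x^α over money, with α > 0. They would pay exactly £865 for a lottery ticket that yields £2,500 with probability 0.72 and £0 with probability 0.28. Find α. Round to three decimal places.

α ≈ 0.310

Since u(0) = 0, the lottery's EU is 0.72·2500^α.
Setting u(865) equal to that: 865^α = 0.72·2500^α ⇒ (865/2500)^α = 0.72.
α = ln(0.72) / ln(865/2500) = -0.328504/-1.061317 ≈ 0.310.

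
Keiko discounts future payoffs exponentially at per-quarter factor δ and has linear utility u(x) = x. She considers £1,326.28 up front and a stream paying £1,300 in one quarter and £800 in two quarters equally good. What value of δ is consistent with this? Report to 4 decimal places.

Equating present values: 1326.28 = 1300δ + 800δ².
So 800δ² + 1300δ − 1326.28 = 0.
By the quadratic formula (taking the positive root), δ = (−1300 + √5934096.00) / 1600 ≈ 0.7100.

δ ≈ 0.7100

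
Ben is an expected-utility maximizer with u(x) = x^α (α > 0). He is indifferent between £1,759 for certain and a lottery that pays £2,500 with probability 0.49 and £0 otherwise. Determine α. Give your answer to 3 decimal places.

α ≈ 2.029

The lottery's expected utility is 0.49·u(2500) + 0.51·u(0) = 0.49·2500^α (since u(0) = 0 for α > 0).
Equating: 1759^α = 0.49·2500^α, i.e. 0.7036^α = 0.49.
Taking logs: α·ln(1759/2500) = ln(0.49), so α = -0.713350 / -0.351545 ≈ 2.029.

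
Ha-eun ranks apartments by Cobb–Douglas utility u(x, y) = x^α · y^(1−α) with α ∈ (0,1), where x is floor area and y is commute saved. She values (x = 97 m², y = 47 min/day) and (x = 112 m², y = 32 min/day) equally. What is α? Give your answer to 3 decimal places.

Set the two utilities equal: 97^α·47^(1−α) = 112^α·32^(1−α).
(97/112)^α = (32/47)^(1−α); take logs: α·ln(97/112) = (1−α)·ln(32/47), i.e. α·-0.143788 = (1−α)·-0.384412.
Thus α·(-0.528200) = -0.384412, so α = -0.384412/-0.528200 ≈ 0.728.

α ≈ 0.728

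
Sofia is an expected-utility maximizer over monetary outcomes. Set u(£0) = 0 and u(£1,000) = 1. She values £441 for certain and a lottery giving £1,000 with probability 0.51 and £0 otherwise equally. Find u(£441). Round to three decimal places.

u(£441) equals the lottery's expected utility: 0.51·1 + 0.49·0 = 0.51.

0.510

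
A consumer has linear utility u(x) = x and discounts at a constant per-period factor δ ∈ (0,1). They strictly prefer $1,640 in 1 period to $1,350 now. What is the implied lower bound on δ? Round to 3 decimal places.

The preference means 1350 < δ·1640.
Dividing through by 1640 gives δ > 0.82317.

δ > 0.823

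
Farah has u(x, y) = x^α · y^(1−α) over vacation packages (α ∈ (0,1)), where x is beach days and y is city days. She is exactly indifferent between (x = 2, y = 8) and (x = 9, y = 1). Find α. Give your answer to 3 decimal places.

The Cobb–Douglas utilities coincide, so 2^α·8^(1−α) = 9^α·1^(1−α).
(2/9)^α = (1/8)^(1−α); take logs: α·ln(2/9) = (1−α)·ln(1/8), i.e. α·-1.504077 = (1−α)·-2.079442.
Thus α·(-3.583519) = -2.079442, so α = -2.079442/-3.583519 ≈ 0.580.

α ≈ 0.580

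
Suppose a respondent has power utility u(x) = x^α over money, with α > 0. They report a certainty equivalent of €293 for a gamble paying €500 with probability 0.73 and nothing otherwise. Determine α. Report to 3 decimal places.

The lottery's expected utility is 0.73·u(500) + 0.27·u(0) = 0.73·500^α (since u(0) = 0 for α > 0).
Equating: 293^α = 0.73·500^α, i.e. 0.5860^α = 0.73.
Take logs: α = ln 0.73 / ln(293/500) ≈ 0.58887.

α ≈ 0.589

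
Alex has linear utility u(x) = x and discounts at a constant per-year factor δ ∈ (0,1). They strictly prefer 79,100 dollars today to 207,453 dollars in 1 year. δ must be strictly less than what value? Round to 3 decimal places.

δ < 0.381

Comparing present values: 79100 > δ·207453.
Dividing through by 207453 gives δ < 0.38129.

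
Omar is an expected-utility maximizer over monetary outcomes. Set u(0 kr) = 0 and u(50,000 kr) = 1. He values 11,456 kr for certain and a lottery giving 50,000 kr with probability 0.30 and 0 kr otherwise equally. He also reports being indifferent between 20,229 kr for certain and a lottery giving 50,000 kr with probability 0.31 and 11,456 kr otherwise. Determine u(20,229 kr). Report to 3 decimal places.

First, u(11,456 kr) = 0.30·u(50,000 kr) + 0.70·u(0 kr) = 0.30.
Chaining: u(20,229 kr) = 0.31·1.00 + 0.69·0.30 = 0.5170.

0.517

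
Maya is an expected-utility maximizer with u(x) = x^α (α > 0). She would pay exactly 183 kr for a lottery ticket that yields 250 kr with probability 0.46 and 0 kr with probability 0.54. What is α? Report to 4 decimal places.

Since u(0) = 0, the lottery's EU is 0.46·250^α.
Equating: 183^α = 0.46·250^α, i.e. 0.7320^α = 0.46.
α = ln(0.46) / ln(183/250) = -0.7765288/-0.3119748 ≈ 2.4891.

α ≈ 2.4891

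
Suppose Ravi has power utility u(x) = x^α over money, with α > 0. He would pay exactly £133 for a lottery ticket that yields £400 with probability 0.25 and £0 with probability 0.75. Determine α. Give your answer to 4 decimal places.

Since u(0) = 0, the lottery's EU is 0.25·400^α.
Setting u(133) equal to that: 133^α = 0.25·400^α ⇒ (133/400)^α = 0.25.
Take logs: α = ln 0.25 / ln(133/400) ≈ 1.258991.

α ≈ 1.2590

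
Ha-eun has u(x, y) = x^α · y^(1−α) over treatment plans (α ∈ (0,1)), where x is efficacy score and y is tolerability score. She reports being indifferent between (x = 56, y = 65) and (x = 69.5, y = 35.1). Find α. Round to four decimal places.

The Cobb–Douglas utilities coincide, so 56^α·65^(1−α) = 69.5^α·35.1^(1−α).
Rearrange to (56/69.5)^α = (35.1/65)^(1−α) and take logs: α·-0.2159751 = (1−α)·-0.6161861.
With A = -0.2159751 and B = -0.6161861: α·A = (1−α)·B, so α = B/(A+B) = -0.6161861/-0.8321612 ≈ 0.7405.

α ≈ 0.7405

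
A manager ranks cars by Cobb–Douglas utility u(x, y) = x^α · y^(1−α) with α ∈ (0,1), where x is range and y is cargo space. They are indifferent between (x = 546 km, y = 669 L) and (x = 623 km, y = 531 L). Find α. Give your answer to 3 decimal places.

α ≈ 0.637

The Cobb–Douglas utilities coincide, so 546^α·669^(1−α) = 623^α·531^(1−α).
Rearrange to (546/623)^α = (531/669)^(1−α) and take logs: α·-0.131928 = (1−α)·-0.231022.
So α/(1−α) = (-0.231022)/(-0.131928) = 1.751122, and α = 1.751122/2.751122 ≈ 0.637.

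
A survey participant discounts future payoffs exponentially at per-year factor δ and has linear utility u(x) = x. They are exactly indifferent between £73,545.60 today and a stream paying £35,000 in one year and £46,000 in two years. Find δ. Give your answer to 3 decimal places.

The stream is worth 35000δ + 46000δ² today, so 35000δ + 46000δ² = 73545.60.
Rearranged: 46000δ² + 35000δ − 73545.60 = 0.
δ = (−35000 + √(35000² + 4·46000·73545.60)) / (2·46000) = (−35000 + √14757390400.00) / 92000 ≈ 0.940.

δ ≈ 0.940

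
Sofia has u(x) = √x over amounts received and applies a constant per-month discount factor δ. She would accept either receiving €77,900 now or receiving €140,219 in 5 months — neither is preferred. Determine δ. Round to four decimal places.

δ ≈ 0.9429

Equating discounted utilities: u(77900) = δ^5·u(140219) ⇒ δ^5 = u(77900)/u(140219).
Since u(x) = √x, δ^5 = √(77900/140219) = 0.74536.
Taking the 5th root: δ = 0.74536^(1/5) ≈ 0.9429.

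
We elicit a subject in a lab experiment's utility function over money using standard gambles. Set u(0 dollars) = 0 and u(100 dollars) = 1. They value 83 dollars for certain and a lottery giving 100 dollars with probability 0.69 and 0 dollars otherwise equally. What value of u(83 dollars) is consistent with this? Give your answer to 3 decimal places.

0.690

u(83 dollars) equals the lottery's expected utility: 0.69·1 + 0.31·0 = 0.69.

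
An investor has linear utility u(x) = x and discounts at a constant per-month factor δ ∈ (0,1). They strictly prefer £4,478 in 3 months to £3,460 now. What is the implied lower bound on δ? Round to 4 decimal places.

δ > 0.9176

Comparing present values: 3460 < δ^3·4478.
So δ^3 > 3460/4478 = 0.77267; taking the cube root of both positive sides preserves the inequality.
δ > (3460/4478)^(1/3) ≈ 0.9176.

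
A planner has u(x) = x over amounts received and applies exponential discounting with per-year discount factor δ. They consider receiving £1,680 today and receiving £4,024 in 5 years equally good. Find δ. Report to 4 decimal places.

δ ≈ 0.8397

Equating discounted utilities: u(1680) = δ^5·u(4024) ⇒ δ^5 = u(1680)/u(4024).
With u(x) = x: δ^5 = 1680/4024 = 0.41750.
So δ = 0.41750^(1/5) ≈ 0.8397.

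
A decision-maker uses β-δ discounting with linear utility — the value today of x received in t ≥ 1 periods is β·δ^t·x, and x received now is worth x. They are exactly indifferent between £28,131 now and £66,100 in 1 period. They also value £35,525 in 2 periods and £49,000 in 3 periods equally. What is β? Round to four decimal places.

β ≈ 0.5870

Both payoffs in the second observation are in the future, so β drops out: δ^2·35525 = δ^3·49000 ⇒ δ = 35525/49000 = 0.72500.
Now use the now-vs-future pair: 28131 = β·δ·66100 gives β = 28131/(0.72500·66100) ≈ 0.5870.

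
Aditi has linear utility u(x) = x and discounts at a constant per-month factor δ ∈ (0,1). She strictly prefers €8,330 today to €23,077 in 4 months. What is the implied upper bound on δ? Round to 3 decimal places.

Comparing present values: 8330 > δ^4·23077.
So δ^4 < 8330/23077 = 0.36097; taking the 4th root of both positive sides preserves the inequality.
δ < (8330/23077)^(1/4) ≈ 0.775.

δ < 0.775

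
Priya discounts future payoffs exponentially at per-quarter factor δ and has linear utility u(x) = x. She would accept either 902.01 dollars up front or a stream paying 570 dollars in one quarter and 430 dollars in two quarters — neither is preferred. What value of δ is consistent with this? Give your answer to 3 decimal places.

The stream is worth 570δ + 430δ² today, so 570δ + 430δ² = 902.01.
So 430δ² + 570δ − 902.01 = 0.
By the quadratic formula (taking the positive root), δ = (−570 + √1876357.20) / 860 ≈ 0.930.

δ ≈ 0.930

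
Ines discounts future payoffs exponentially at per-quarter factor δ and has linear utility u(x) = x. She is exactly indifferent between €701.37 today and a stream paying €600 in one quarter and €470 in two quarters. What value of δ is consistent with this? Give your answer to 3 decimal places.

Equating present values: 701.37 = 600δ + 470δ².
Rearranged: 470δ² + 600δ − 701.37 = 0.
The positive root is δ = [−600 + √(600² + 4·470·701.37)] / (2·470) = (−600 + 1295.599)/940 ≈ 0.740.

δ ≈ 0.740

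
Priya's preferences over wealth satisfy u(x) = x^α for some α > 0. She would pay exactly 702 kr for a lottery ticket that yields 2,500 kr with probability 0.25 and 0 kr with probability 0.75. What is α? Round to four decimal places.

EU(lottery) = 0.25·2500^α + 0.75·0 = 0.25·2500^α.
Indifference: 702^α = 0.25·2500^α, so (702/2500)^α = 0.25.
Taking logs: α·ln(702/2500) = ln(0.25), so α = -1.3862944 / -1.2701126 ≈ 1.0915.

α ≈ 1.0915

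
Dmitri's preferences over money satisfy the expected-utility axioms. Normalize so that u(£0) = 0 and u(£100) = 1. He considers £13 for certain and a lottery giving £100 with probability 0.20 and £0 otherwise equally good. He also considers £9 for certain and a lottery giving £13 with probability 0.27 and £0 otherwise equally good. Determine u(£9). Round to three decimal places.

0.054

The first gamble pins u(£13): it must equal 0.20·1 + 0.80·0 = 0.20.
The second indifference gives u(£9) = 0.27·u(£13) + 0.73·u(£0) = 0.27·0.20 + 0.73·0.00 = 0.0540.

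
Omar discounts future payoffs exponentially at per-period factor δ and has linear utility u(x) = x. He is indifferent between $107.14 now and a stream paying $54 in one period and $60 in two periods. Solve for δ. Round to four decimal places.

δ ≈ 0.9600

Equating present values: 107.14 = 54δ + 60δ².
Rearranged: 60δ² + 54δ − 107.14 = 0.
δ = (−54 + √(54² + 4·60·107.14)) / (2·60) = (−54 + √28629.60) / 120 ≈ 0.9600.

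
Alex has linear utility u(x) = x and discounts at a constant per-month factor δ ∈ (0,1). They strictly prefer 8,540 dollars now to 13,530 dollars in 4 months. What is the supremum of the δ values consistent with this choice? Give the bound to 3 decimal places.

δ < 0.891

Comparing present values: 8540 > δ^4·13530.
Hence δ^4 < 8540/13530 = 0.63119, and x ↦ x^(1/4) is increasing on (0,∞).
δ < 0.63119^(1/4) = 0.891.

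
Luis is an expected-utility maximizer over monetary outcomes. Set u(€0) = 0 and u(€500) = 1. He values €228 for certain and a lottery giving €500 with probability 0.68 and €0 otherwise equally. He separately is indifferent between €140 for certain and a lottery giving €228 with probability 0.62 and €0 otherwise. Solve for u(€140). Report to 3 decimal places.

The first gamble pins u(€228): it must equal 0.68·1 + 0.32·0 = 0.68.
Chaining: u(€140) = 0.62·0.68 + 0.38·0.00 = 0.4216.

0.422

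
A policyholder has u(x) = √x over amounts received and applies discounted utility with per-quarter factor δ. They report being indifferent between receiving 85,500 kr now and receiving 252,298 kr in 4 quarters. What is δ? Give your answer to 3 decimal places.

Indifference means u(85500) = δ^4 · u(252298), so δ^4 = u(85500)/u(252298).
Since u(x) = √x, δ^4 = √(85500/252298) = 0.58214.
Hence δ = (0.58214)^(1/4) = 0.87349.

δ ≈ 0.873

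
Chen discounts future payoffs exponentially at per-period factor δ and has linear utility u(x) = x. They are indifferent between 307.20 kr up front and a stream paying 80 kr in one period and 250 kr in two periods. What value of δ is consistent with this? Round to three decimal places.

Equating present values: 307.20 = 80δ + 250δ².
So 250δ² + 80δ − 307.20 = 0.
By the quadratic formula (taking the positive root), δ = (−80 + √313600.00) / 500 ≈ 0.960.

δ ≈ 0.960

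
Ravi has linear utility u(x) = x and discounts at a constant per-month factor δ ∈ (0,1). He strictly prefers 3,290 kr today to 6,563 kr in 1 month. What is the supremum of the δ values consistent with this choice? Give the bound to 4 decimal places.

Under u(x) = x this choice says 3290 > δ·6563.
Dividing through by 6563 gives δ < 0.50130.

δ < 0.5013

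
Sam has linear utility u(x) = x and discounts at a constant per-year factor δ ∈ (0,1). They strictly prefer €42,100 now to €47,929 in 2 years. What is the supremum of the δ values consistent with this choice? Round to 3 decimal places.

δ < 0.937

Comparing present values: 42100 > δ^2·47929.
So δ^2 < 42100/47929 = 0.87838; taking the square root of both positive sides preserves the inequality.
δ < 0.87838^(1/2) = 0.937.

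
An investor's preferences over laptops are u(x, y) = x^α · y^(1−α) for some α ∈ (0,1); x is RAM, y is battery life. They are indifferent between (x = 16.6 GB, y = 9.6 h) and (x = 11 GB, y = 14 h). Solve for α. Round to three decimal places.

α ≈ 0.478

Set the two utilities equal: 16.6^α·9.6^(1−α) = 11^α·14^(1−α).
(16.6/11)^α = (14/9.6)^(1−α); take logs: α·ln(16.6/11) = (1−α)·ln(14/9.6), i.e. α·0.411507 = (1−α)·0.377294.
So α/(1−α) = (0.377294)/(0.411507) = 0.916859, and α = 0.916859/1.916859 ≈ 0.478.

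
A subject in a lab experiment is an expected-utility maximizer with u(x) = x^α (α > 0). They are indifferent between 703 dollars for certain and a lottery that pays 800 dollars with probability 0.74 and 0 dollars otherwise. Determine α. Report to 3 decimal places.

The lottery's expected utility is 0.74·u(800) + 0.26·u(0) = 0.74·800^α (since u(0) = 0 for α > 0).
Setting u(703) equal to that: 703^α = 0.74·800^α ⇒ (703/800)^α = 0.74.
Take logs: α = ln 0.74 / ln(703/800) ≈ 2.32955.

α ≈ 2.330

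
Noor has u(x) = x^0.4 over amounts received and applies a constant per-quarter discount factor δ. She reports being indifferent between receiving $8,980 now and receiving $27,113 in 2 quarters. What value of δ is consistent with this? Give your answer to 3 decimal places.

Equating discounted utilities: u(8980) = δ^2·u(27113) ⇒ δ^2 = u(8980)/u(27113).
With u(x) = x^0.4: δ^2 = 8980^0.4/27113^0.4 = (8980/27113)^0.4 = 0.64275.
Taking the square root: δ = 0.64275^(1/2) ≈ 0.802.

δ ≈ 0.802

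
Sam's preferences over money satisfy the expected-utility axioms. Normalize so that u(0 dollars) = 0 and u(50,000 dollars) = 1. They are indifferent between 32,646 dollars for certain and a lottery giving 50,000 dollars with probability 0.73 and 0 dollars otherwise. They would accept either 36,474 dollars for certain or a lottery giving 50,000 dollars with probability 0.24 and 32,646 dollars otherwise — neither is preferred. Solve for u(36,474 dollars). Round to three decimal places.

First, u(32,646 dollars) = 0.73·u(50,000 dollars) + 0.27·u(0 dollars) = 0.73.
Chaining: u(36,474 dollars) = 0.24·1.00 + 0.76·0.73 = 0.7948.

0.795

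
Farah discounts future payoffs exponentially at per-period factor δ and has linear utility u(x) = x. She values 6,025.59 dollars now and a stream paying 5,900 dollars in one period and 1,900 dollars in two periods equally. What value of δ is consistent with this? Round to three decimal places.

The stream is worth 5900δ + 1900δ² today, so 5900δ + 1900δ² = 6025.59.
Rearranged: 1900δ² + 5900δ − 6025.59 = 0.
δ = (−5900 + √(5900² + 4·1900·6025.59)) / (2·1900) = (−5900 + √80604484.00) / 3800 ≈ 0.810.

δ ≈ 0.810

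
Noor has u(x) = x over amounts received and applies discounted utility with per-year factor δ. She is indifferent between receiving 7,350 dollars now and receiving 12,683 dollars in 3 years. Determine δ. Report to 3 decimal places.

δ ≈ 0.834

Equating discounted utilities: u(7350) = δ^3·u(12683) ⇒ δ^3 = u(7350)/u(12683).
With u(x) = x: δ^3 = 7350/12683 = 0.57952.
Hence δ = (0.57952)^(1/3) = 0.83372.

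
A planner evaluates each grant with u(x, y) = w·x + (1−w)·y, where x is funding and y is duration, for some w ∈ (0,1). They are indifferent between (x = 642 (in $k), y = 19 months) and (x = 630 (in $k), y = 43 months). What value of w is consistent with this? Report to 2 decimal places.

Indifference: w·642 + (1−w)·19 = w·630 + (1−w)·43.
Rearranging, 12·w − 24·(1−w) = 0.
Hence w = 24/(12+24) = 24/36 = 0.67.

w = 0.67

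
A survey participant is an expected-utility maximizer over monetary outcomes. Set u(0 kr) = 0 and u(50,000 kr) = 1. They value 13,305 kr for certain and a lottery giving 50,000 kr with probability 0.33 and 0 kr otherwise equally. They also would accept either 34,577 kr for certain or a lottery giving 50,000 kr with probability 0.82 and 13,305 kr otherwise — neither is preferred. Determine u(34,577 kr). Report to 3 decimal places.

From the first indifference, u(13,305 kr) = 0.33·u(50,000 kr) + 0.67·u(0 kr) = 0.33·1 + 0.67·0 = 0.33.
The second indifference gives u(34,577 kr) = 0.82·u(50,000 kr) + 0.18·u(13,305 kr) = 0.82·1.00 + 0.18·0.33 = 0.8794.

0.879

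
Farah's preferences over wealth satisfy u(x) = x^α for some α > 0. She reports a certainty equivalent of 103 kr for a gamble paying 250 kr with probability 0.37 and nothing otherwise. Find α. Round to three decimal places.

The lottery's expected utility is 0.37·u(250) + 0.63·u(0) = 0.37·250^α (since u(0) = 0 for α > 0).
Indifference: 103^α = 0.37·250^α, so (103/250)^α = 0.37.
Taking logs: α·ln(103/250) = ln(0.37), so α = -0.994252 / -0.886732 ≈ 1.121.

α ≈ 1.121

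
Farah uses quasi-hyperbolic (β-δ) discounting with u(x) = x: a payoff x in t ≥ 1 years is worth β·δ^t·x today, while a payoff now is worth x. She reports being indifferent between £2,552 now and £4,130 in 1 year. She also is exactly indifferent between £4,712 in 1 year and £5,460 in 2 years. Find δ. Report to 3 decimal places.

The second indifference involves only future payoffs, so β cancels: β·δ^1·4712 = β·δ^2·5460, giving δ = 4712/5460 = 0.86300.

δ ≈ 0.863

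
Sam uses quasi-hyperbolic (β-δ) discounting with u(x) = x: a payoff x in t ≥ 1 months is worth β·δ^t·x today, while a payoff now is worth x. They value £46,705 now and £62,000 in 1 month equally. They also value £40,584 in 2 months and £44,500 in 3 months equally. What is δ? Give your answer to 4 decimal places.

From the later pair, β·δ^2·40584 = β·δ^3·44500; dividing through, δ = 40584/44500 = 0.91200.

δ ≈ 0.9120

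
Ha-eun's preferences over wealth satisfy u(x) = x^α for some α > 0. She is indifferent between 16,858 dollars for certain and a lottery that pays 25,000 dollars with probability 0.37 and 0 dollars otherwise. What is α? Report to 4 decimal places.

α ≈ 2.5232

Since u(0) = 0, the lottery's EU is 0.37·25000^α.
Setting u(16858) equal to that: 16858^α = 0.37·25000^α ⇒ (16858/25000)^α = 0.37.
α = ln(0.37) / ln(16858/25000) = -0.9942523/-0.3940505 ≈ 2.5232.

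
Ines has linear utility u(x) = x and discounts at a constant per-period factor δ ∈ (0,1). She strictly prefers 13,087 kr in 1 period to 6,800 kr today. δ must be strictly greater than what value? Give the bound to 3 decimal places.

Comparing present values: 6800 < δ·13087.
So δ > 6800/13087 = 0.51960.

δ > 0.520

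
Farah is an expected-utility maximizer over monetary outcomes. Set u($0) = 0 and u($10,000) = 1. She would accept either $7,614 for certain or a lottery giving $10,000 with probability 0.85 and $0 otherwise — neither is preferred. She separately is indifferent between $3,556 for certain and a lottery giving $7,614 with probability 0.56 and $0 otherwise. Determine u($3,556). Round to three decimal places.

The first gamble pins u($7,614): it must equal 0.85·1 + 0.15·0 = 0.85.
Chaining: u($3,556) = 0.56·0.85 + 0.44·0.00 = 0.4760.

0.476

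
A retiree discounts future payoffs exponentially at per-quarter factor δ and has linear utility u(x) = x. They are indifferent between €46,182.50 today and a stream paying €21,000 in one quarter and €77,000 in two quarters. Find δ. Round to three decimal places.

Equating present values: 46182.50 = 21000δ + 77000δ².
That is, 77000δ² + 21000δ − 46182.50 = 0, a quadratic in δ.
By the quadratic formula (taking the positive root), δ = (−21000 + √14665210000.00) / 154000 ≈ 0.650.

δ ≈ 0.650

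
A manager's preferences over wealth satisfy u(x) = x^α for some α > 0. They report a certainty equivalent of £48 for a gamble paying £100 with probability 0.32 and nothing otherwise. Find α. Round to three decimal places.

Since u(0) = 0, the lottery's EU is 0.32·100^α.
Setting u(48) equal to that: 48^α = 0.32·100^α ⇒ (48/100)^α = 0.32.
Taking logs: α·ln(48/100) = ln(0.32), so α = -1.139434 / -0.733969 ≈ 1.552.

α ≈ 1.552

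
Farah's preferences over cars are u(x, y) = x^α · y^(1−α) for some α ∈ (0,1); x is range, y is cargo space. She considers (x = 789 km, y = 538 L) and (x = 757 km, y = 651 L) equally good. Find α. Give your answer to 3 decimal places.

Set the two utilities equal: 789^α·538^(1−α) = 757^α·651^(1−α).
Rearrange to (789/757)^α = (651/538)^(1−α) and take logs: α·0.041403 = (1−α)·0.190651.
Thus α·(0.232054) = 0.190651, so α = 0.190651/0.232054 ≈ 0.822.

α ≈ 0.822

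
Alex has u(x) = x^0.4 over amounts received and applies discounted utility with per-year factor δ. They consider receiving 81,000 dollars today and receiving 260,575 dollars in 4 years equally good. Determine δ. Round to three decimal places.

δ ≈ 0.890

Indifference means u(81000) = δ^4 · u(260575), so δ^4 = u(81000)/u(260575).
Since u(x) = x^0.4, δ^4 = (81000/260575)^0.4 = 0.31085^0.4 = 0.62664.
So δ = 0.62664^(1/4) ≈ 0.890.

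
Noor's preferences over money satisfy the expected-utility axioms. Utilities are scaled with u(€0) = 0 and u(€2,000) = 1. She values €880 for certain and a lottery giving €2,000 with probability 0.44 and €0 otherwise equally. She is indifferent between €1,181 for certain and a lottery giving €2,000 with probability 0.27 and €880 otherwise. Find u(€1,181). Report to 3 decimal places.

0.591

From the first indifference, u(€880) = 0.44·u(€2,000) + 0.56·u(€0) = 0.44·1 + 0.56·0 = 0.44.
The second indifference gives u(€1,181) = 0.27·u(€2,000) + 0.73·u(€880) = 0.27·1.00 + 0.73·0.44 = 0.5912.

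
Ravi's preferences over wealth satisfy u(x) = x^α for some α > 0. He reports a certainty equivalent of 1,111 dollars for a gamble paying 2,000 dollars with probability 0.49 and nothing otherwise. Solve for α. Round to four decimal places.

EU(lottery) = 0.49·2000^α + 0.51·0 = 0.49·2000^α.
Indifference: 1111^α = 0.49·2000^α, so (1111/2000)^α = 0.49.
Take logs: α = ln 0.49 / ln(1111/2000) ≈ 1.213414.

α ≈ 1.2134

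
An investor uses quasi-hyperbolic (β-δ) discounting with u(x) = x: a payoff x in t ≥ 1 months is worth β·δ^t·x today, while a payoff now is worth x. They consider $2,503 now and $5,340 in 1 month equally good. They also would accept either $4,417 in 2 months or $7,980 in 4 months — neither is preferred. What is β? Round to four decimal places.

From the later pair, β·δ^2·4417 = β·δ^4·7980; dividing through, δ^2 = 4417/7980 = 0.55351, so δ = 0.74398.
Substituting δ into 2503 = β·δ·5340: β = 2503/(3972.862) ≈ 0.6300.

β ≈ 0.6300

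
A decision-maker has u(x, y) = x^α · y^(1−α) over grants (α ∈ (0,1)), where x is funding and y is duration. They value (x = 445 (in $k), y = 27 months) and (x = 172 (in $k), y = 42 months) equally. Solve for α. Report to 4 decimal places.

α ≈ 0.3173

Set the two utilities equal: 445^α·27^(1−α) = 172^α·42^(1−α).
Rearrange to (445/172)^α = (42/27)^(1−α) and take logs: α·0.9505798 = (1−α)·0.4418328.
With A = 0.9505798 and B = 0.4418328: α·A = (1−α)·B, so α = B/(A+B) = 0.4418328/1.3924126 ≈ 0.3173.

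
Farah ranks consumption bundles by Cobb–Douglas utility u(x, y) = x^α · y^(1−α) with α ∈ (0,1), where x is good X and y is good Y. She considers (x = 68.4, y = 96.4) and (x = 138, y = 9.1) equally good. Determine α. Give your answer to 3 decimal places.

Set the two utilities equal: 68.4^α·96.4^(1−α) = 138^α·9.1^(1−α).
(68.4/138)^α = (9.1/96.4)^(1−α); take logs: α·ln(68.4/138) = (1−α)·ln(9.1/96.4), i.e. α·-0.701881 = (1−α)·-2.360232.
So α/(1−α) = (-2.360232)/(-0.701881) = 3.362724, and α = 3.362724/4.362724 ≈ 0.771.

α ≈ 0.771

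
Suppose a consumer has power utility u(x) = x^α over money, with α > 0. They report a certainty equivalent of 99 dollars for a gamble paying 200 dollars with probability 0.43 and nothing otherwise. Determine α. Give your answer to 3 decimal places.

α ≈ 1.200

EU(lottery) = 0.43·200^α + 0.57·0 = 0.43·200^α.
Equating: 99^α = 0.43·200^α, i.e. 0.4950^α = 0.43.
Taking logs: α·ln(99/200) = ln(0.43), so α = -0.843970 / -0.703198 ≈ 1.200.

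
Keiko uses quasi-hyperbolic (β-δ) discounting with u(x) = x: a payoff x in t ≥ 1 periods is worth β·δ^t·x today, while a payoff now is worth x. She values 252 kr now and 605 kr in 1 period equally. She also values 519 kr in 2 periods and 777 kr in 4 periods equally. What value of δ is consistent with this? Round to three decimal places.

δ ≈ 0.817

From the later pair, β·δ^2·519 = β·δ^4·777; dividing through, δ^2 = 519/777 = 0.66795, so δ = 0.81728.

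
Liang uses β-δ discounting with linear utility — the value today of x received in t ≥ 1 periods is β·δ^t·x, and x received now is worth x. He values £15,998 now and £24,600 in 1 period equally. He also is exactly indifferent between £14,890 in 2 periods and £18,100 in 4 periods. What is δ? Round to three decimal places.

δ ≈ 0.907

The second indifference involves only future payoffs, so β cancels: β·δ^2·14890 = β·δ^4·18100, giving δ^2 = 14890/18100 = 0.82265, so δ = 0.90700.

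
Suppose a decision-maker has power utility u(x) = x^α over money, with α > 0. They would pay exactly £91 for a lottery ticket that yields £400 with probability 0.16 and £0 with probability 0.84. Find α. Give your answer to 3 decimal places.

α ≈ 1.238

EU(lottery) = 0.16·400^α + 0.84·0 = 0.16·400^α.
Equating: 91^α = 0.16·400^α, i.e. 0.2275^α = 0.16.
α = ln(0.16) / ln(91/400) = -1.832581/-1.480605 ≈ 1.238.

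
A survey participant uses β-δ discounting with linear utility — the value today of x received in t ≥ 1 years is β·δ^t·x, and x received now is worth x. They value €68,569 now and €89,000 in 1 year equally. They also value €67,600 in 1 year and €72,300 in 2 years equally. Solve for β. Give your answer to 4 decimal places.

β ≈ 0.8240

From the later pair, β·δ^1·67600 = β·δ^2·72300; dividing through, δ = 67600/72300 = 0.93499.
Now use the now-vs-future pair: 68569 = β·δ·89000 gives β = 68569/(0.93499·89000) ≈ 0.8240.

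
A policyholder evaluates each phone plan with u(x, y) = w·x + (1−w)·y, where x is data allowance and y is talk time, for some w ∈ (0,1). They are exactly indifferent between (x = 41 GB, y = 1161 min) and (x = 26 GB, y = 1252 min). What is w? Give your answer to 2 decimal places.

w = 0.86

Indifference: w·41 + (1−w)·1161 = w·26 + (1−w)·1252.
Collecting terms: w·15 = (1−w)·91.
Hence w = 91/(15+91) = 91/106 = 0.86.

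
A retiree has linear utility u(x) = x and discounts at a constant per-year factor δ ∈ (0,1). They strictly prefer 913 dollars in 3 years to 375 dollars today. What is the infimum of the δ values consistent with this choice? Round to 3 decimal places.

Under u(x) = x this choice says 375 < δ^3·913.
Hence δ^3 > 375/913 = 0.41073, and x ↦ x^(1/3) is increasing on (0,∞).
δ > 0.41073^(1/3) = 0.743.

δ > 0.743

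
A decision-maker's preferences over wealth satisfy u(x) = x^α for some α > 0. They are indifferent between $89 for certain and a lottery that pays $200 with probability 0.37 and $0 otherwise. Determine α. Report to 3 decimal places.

Since u(0) = 0, the lottery's EU is 0.37·200^α.
Indifference: 89^α = 0.37·200^α, so (89/200)^α = 0.37.
α = ln(0.37) / ln(89/200) = -0.994252/-0.809681 ≈ 1.228.

α ≈ 1.228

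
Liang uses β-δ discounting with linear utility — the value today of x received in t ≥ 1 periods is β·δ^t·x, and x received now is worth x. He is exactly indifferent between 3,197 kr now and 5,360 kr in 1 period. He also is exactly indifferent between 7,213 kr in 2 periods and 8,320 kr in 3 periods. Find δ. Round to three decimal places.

δ ≈ 0.867

Both payoffs in the second observation are in the future, so β drops out: δ^2·7213 = δ^3·8320 ⇒ δ = 7213/8320 = 0.86695.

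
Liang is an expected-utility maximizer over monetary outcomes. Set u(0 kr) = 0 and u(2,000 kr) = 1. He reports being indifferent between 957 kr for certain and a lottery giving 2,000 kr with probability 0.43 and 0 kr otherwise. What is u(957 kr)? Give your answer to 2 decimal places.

By the standard-gamble method, u(957 kr) is just the indifference probability on the best outcome: 0.43.

0.43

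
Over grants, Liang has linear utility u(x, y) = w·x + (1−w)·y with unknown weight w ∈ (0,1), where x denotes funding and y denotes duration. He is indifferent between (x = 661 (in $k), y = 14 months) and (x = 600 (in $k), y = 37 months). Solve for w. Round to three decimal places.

w = 0.274

Equating utilities: w·661 + (1−w)·14 = w·600 + (1−w)·37.
Rearranging, 61·w − 23·(1−w) = 0.
The marginal rate of substitution is 23/61, so w = 23/(61+23) = 0.274.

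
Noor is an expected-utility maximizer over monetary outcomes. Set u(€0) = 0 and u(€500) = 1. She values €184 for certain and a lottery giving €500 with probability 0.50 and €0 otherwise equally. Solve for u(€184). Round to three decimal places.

By the standard-gamble method, u(€184) is just the indifference probability on the best outcome: 0.50.

0.500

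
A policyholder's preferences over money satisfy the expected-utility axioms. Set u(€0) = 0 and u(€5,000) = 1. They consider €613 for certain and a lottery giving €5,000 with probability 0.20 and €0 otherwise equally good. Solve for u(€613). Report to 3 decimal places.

0.200

u(€613) equals the lottery's expected utility: 0.20·1 + 0.80·0 = 0.20.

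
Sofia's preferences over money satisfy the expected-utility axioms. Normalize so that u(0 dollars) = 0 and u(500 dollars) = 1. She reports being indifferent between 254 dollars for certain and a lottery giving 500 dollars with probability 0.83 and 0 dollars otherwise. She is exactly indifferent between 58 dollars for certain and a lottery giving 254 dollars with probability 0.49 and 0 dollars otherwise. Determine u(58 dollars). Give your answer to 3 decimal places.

0.407

From the first indifference, u(254 dollars) = 0.83·u(500 dollars) + 0.17·u(0 dollars) = 0.83·1 + 0.17·0 = 0.83.
The second indifference gives u(58 dollars) = 0.49·u(254 dollars) + 0.51·u(0 dollars) = 0.49·0.83 + 0.51·0.00 = 0.4067.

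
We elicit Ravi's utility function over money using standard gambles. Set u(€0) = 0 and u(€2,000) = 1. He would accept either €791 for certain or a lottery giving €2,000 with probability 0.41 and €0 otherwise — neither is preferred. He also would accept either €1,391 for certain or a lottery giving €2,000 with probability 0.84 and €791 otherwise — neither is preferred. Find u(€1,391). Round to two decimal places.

0.91

From the first indifference, u(€791) = 0.41·u(€2,000) + 0.59·u(€0) = 0.41·1 + 0.59·0 = 0.41.
Chaining: u(€1,391) = 0.84·1.00 + 0.16·0.41 = 0.9056.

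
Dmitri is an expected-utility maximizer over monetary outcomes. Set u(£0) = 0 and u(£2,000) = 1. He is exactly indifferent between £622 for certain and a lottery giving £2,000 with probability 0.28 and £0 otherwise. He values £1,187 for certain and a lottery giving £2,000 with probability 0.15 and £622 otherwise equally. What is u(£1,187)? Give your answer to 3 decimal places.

0.388

The first gamble pins u(£622): it must equal 0.28·1 + 0.72·0 = 0.28.
The second indifference gives u(£1,187) = 0.15·u(£2,000) + 0.85·u(£622) = 0.15·1.00 + 0.85·0.28 = 0.3880.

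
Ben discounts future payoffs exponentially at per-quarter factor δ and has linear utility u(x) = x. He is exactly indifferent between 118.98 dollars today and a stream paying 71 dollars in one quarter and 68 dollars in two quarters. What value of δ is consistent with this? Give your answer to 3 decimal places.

δ ≈ 0.900

The stream is worth 71δ + 68δ² today, so 71δ + 68δ² = 118.98.
That is, 68δ² + 71δ − 118.98 = 0, a quadratic in δ.
By the quadratic formula (taking the positive root), δ = (−71 + √37403.56) / 136 ≈ 0.900.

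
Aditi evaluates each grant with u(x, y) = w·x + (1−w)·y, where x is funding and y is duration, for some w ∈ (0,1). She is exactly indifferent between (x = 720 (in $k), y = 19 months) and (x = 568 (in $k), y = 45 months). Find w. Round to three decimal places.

w = 0.146

Indifference: w·720 + (1−w)·19 = w·568 + (1−w)·45.
Collecting terms: w·152 = (1−w)·26.
The marginal rate of substitution is 26/152, so w = 26/(152+26) = 0.146.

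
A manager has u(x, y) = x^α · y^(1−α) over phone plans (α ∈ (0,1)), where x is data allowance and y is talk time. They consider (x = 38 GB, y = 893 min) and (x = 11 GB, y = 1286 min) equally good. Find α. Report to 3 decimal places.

α ≈ 0.227

Indifference: 38^α · 893^(1−α) = 11^α · 1286^(1−α).
Rearrange to (38/11)^α = (1286/893)^(1−α) and take logs: α·1.239691 = (1−α)·0.364705.
Thus α·(1.604396) = 0.364705, so α = 0.364705/1.604396 ≈ 0.227.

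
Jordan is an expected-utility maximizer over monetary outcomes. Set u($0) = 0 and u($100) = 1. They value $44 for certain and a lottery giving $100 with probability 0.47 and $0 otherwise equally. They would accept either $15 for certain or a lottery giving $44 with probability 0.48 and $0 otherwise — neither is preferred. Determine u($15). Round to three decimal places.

0.226

The first gamble pins u($44): it must equal 0.47·1 + 0.53·0 = 0.47.
Then u($15) = 0.48·u($44) + 0.52·u($0) = 0.48·0.47 + 0.52·0.00 = 0.2256.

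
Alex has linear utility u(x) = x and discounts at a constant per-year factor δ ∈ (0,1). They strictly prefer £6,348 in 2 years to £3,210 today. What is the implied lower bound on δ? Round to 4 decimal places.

δ > 0.7111

Comparing present values: 3210 < δ^2·6348.
So δ^2 > 3210/6348 = 0.50567; taking the square root of both positive sides preserves the inequality.
δ > (3210/6348)^(1/2) ≈ 0.7111.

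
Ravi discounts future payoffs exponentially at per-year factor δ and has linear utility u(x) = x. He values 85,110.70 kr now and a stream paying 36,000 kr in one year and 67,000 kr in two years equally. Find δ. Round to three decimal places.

Equating present values: 85110.70 = 36000δ + 67000δ².
Rearranged: 67000δ² + 36000δ − 85110.70 = 0.
By the quadratic formula (taking the positive root), δ = (−36000 + √24105667600.00) / 134000 ≈ 0.890.

δ ≈ 0.890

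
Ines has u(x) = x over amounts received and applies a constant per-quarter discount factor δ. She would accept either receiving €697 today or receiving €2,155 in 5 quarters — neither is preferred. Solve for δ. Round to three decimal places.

δ ≈ 0.798

The payoff in 5 quarters is discounted by δ^5, so u(697) = δ^5·u(2155) and δ^5 = u(697)/u(2155).
With u(x) = x: δ^5 = 697/2155 = 0.32343.
Taking the 5th root: δ = 0.32343^(1/5) ≈ 0.798.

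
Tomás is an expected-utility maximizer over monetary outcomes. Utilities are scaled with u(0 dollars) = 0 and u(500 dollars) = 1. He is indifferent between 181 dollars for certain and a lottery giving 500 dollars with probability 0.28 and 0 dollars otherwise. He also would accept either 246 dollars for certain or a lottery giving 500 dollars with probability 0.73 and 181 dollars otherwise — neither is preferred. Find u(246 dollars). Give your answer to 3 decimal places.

0.806

First, u(181 dollars) = 0.28·u(500 dollars) + 0.72·u(0 dollars) = 0.28.
Then u(246 dollars) = 0.73·u(500 dollars) + 0.27·u(181 dollars) = 0.73·1.00 + 0.27·0.28 = 0.8056.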